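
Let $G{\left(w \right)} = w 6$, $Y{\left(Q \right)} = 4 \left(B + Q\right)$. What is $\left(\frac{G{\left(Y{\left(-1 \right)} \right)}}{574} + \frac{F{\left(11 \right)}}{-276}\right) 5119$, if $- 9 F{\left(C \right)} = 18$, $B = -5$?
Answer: $- \frac{49393231}{39606} \approx -1247.1$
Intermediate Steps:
$F{\left(C \right)} = -2$ ($F{\left(C \right)} = \left(- \frac{1}{9}\right) 18 = -2$)
$Y{\left(Q \right)} = -20 + 4 Q$ ($Y{\left(Q \right)} = 4 \left(-5 + Q\right) = -20 + 4 Q$)
$G{\left(w \right)} = 6 w$
$\left(\frac{G{\left(Y{\left(-1 \right)} \right)}}{574} + \frac{F{\left(11 \right)}}{-276}\right) 5119 = \left(\frac{6 \left(-20 + 4 \left(-1\right)\right)}{574} - \frac{2}{-276}\right) 5119 = \left(6 \left(-20 - 4\right) \frac{1}{574} - - \frac{1}{138}\right) 5119 = \left(6 \left(-24\right) \frac{1}{574} + \frac{1}{138}\right) 5119 = \left(\left(-144\right) \frac{1}{574} + \frac{1}{138}\right) 5119 = \left(- \frac{72}{287} + \frac{1}{138}\right) 5119 = \left(- \frac{9649}{39606}\right) 5119 = - \frac{49393231}{39606}$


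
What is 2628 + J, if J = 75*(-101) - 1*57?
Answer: -5004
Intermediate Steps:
J = -7632 (J = -7575 - 57 = -7632)
2628 + J = 2628 - 7632 = -5004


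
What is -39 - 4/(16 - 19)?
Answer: -113/3 ≈ -37.667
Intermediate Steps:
-39 - 4/(16 - 19) = -39 - 4/(-3) = -39 - ⅓*(-4) = -39 + 4/3 = -113/3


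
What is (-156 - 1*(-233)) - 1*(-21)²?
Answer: -364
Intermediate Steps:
(-156 - 1*(-233)) - 1*(-21)² = (-156 + 233) - 1*441 = 77 - 441 = -364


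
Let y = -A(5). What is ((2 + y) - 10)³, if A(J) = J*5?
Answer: -35937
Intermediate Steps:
A(J) = 5*J
y = -25 (y = -5*5 = -1*25 = -25)
((2 + y) - 10)³ = ((2 - 25) - 10)³ = (-23 - 10)³ = (-33)³ = -35937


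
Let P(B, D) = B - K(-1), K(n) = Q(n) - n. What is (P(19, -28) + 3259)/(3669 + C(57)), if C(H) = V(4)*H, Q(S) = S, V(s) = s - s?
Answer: 3278/3669 ≈ 0.89343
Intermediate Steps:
V(s) = 0
C(H) = 0 (C(H) = 0*H = 0)
K(n) = 0 (K(n) = n - n = 0)
P(B, D) = B (P(B, D) = B - 1*0 = B + 0 = B)
(P(19, -28) + 3259)/(3669 + C(57)) = (19 + 3259)/(3669 + 0) = 3278/3669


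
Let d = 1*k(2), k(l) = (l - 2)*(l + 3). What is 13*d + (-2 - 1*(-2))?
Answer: 0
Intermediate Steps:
k(l) = (-2 + l)*(3 + l)
d = 0 (d = 1*(-6 + 2 + 2**2) = 1*(-6 + 2 + 4) = 1*0 = 0)
13*d + (-2 - 1*(-2)) = 13*0 + (-2 - 1*(-2)) = 0 + (-2 + 2) = 0 + 0 = 0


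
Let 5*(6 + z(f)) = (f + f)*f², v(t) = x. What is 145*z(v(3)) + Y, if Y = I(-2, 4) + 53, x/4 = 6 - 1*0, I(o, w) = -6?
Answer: 800969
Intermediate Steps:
x = 24 (x = 4*(6 - 1*0) = 4*(6 + 0) = 4*6 = 24)
v(t) = 24
z(f) = -6 + 2*f³/5 (z(f) = -6 + ((f + f)*f²)/5 = -6 + ((2*f)*f²)/5 = -6 + (2*f³)/5 = -6 + 2*f³/5)
Y = 47 (Y = -6 + 53 = 47)
145*z(v(3)) + Y = 145*(-6 + (⅖)*24³) + 47 = 145*(-6 + (⅖)*13824) + 47 = 145*(-6 + 27648/5) + 47 = 145*(27618/5) + 47 = 800922 + 47 = 800969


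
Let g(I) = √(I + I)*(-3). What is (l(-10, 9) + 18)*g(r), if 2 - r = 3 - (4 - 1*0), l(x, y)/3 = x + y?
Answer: -45*√6 ≈ -110.23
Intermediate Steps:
l(x, y) = 3*x + 3*y (l(x, y) = 3*(x + y) = 3*x + 3*y)
r = 3 (r = 2 - (3 - (4 - 1*0)) = 2 - (3 - (4 + 0)) = 2 - (3 - 1*4) = 2 - (3 - 4) = 2 - 1*(-1) = 2 + 1 = 3)
g(I) = -3*√2*√I (g(I) = √(2*I)*(-3) = (√2*√I)*(-3) = -3*√2*√I)
(l(-10, 9) + 18)*g(r) = ((3*(-10) + 3*9) + 18)*(-3*√2*√3) = ((-30 + 27) + 18)*(-3*√6) = (-3 + 18)*(-3*√6) = 15*(-3*√6) = -45*√6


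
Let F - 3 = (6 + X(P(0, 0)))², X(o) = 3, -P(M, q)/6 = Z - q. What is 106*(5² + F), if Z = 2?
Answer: 11554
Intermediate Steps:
P(M, q) = -12 + 6*q (P(M, q) = -6*(2 - q) = -12 + 6*q)
F = 84 (F = 3 + (6 + 3)² = 3 + 9² = 3 + 81 = 84)
106*(5² + F) = 106*(5² + 84) = 106*(25 + 84) = 106*109 = 11554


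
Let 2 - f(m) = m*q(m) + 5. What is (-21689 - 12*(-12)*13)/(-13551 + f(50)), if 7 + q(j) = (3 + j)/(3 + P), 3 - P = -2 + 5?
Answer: 59451/42262 ≈ 1.4067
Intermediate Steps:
P = 0 (P = 3 - (-2 + 5) = 3 - 1*3 = 3 - 3 = 0)
q(j) = -6 + j/3 (q(j) = -7 + (3 + j)/(3 + 0) = -7 + (3 + j)/3 = -7 + (3 + j)*(⅓) = -7 + (1 + j/3) = -6 + j/3)
f(m) = -3 - m*(-6 + m/3) (f(m) = 2 - (m*(-6 + m/3) + 5) = 2 - (5 + m*(-6 + m/3)) = 2 + (-5 - m*(-6 + m/3)) = -3 - m*(-6 + m/3))
(-21689 - 12*(-12)*13)/(-13551 + f(50)) = (-21689 - 12*(-12)*13)/(-13551 + (-3 - ⅓*50*(-18 + 50))) = (-21689 + 144*13)/(-13551 + (-3 - ⅓*50*32)) = (-21689 + 1872)/(-13551 + (-3 - 1600/3)) = -19817/(-13551 - 1609/3) = -19817/(-42262/3) = -19817*(-3/42262) = 59451/42262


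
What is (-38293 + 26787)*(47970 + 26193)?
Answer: -853319478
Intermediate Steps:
(-38293 + 26787)*(47970 + 26193) = -11506*74163 = -853319478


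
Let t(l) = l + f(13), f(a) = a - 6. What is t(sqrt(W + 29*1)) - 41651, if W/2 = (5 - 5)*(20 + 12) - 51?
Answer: -41644 + I*sqrt(73) ≈ -41644.0 + 8.544*I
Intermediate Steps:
W = -102 (W = 2*((5 - 5)*(20 + 12) - 51) = 2*(0*32 - 51) = 2*(0 - 51) = 2*(-51) = -102)
f(a) = -6 + a
t(l) = 7 + l (t(l) = l + (-6 + 13) = l + 7 = 7 + l)
t(sqrt(W + 29*1)) - 41651 = (7 + sqrt(-102 + 29*1)) - 41651 = (7 + sqrt(-102 + 29)) - 41651 = (7 + sqrt(-73)) - 41651 = (7 + I*sqrt(73)) - 41651 = -41644 + I*sqrt(73)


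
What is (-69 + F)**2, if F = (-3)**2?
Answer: 3600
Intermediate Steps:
F = 9
(-69 + F)**2 = (-69 + 9)**2 = (-60)**2 = 3600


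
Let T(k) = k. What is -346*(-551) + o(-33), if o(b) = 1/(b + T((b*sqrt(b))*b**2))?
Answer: 246213208709291/1291468002 + 33*I*sqrt(33)/39135394 ≈ 1.9065e+5 + 4.844e-6*I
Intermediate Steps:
o(b) = 1/(b + b**(7/2)) (o(b) = 1/(b + (b*sqrt(b))*b**2) = 1/(b + b**(3/2)*b**2) = 1/(b + b**(7/2)))
-346*(-551) + o(-33) = -346*(-551) + 1/(-33 + (-33)**(7/2)) = 190646 + 1/(-33 - 35937*I*sqrt(33))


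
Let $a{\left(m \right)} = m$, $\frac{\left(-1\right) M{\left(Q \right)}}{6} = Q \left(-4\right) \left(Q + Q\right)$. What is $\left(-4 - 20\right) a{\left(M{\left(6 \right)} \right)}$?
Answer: $-41472$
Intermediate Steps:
$M{\left(Q \right)} = 48 Q^{2}$ ($M{\left(Q \right)} = - 6 Q \left(-4\right) \left(Q + Q\right) = - 6 - 4 Q 2 Q = - 6 \left(- 8 Q^{2}\right) = 48 Q^{2}$)
$\left(-4 - 20\right) a{\left(M{\left(6 \right)} \right)} = \left(-4 - 20\right) 48 \cdot 6^{2} = - 24 \cdot 48 \cdot 36 = \left(-24\right) 1728 = -41472$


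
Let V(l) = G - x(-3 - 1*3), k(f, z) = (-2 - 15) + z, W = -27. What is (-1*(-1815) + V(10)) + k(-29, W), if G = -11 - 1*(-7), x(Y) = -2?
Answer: 1769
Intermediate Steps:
G = -4 (G = -11 + 7 = -4)
k(f, z) = -17 + z
V(l) = -2 (V(l) = -4 - 1*(-2) = -4 + 2 = -2)
(-1*(-1815) + V(10)) + k(-29, W) = (-1*(-1815) - 2) + (-17 - 27) = (1815 - 2) - 44 = 1813 - 44 = 1769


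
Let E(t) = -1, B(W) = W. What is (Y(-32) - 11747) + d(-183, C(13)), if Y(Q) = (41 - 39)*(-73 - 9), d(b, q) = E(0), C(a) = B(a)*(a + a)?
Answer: -11912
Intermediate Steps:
C(a) = 2*a**2 (C(a) = a*(a + a) = a*(2*a) = 2*a**2)
d(b, q) = -1
Y(Q) = -164 (Y(Q) = 2*(-82) = -164)
(Y(-32) - 11747) + d(-183, C(13)) = (-164 - 11747) - 1 = -11911 - 1 = -11912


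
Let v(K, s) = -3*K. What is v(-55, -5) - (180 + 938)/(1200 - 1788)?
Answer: 49069/294 ≈ 166.90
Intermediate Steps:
v(-55, -5) - (180 + 938)/(1200 - 1788) = -3*(-55) - (180 + 938)/(1200 - 1788) = 165 - 1118/(-588) = 165 - 1118*(-1)/588 = 165 - 1*(-559/294) = 165 + 559/294 = 49069/294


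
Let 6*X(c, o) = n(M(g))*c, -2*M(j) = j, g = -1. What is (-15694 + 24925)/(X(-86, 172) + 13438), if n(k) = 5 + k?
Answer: 3258/4715 ≈ 0.69099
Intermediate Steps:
M(j) = -j/2
X(c, o) = 11*c/12 (X(c, o) = ((5 - ½*(-1))*c)/6 = ((5 + ½)*c)/6 = (11*c/2)/6 = 11*c/12)
(-15694 + 24925)/(X(-86, 172) + 13438) = (-15694 + 24925)/((11/12)*(-86) + 13438) = 9231/(-473/6 + 13438) = 9231/(80155/6) = 9231*(6/80155) = 3258/4715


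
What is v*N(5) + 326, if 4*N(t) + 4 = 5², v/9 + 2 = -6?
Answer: -52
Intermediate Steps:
v = -72 (v = -18 + 9*(-6) = -18 - 54 = -72)
N(t) = 21/4 (N(t) = -1 + (¼)*5² = -1 + (¼)*25 = -1 + 25/4 = 21/4)
v*N(5) + 326 = -72*21/4 + 326 = -378 + 326 = -52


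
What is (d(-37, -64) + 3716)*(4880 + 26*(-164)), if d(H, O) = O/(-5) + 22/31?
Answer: 356093584/155 ≈ 2.2974e+6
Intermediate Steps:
d(H, O) = 22/31 - O/5 (d(H, O) = O*(-1/5) + 22*(1/31) = -O/5 + 22/31 = 22/31 - O/5)
(d(-37, -64) + 3716)*(4880 + 26*(-164)) = ((22/31 - 1/5*(-64)) + 3716)*(4880 + 26*(-164)) = ((22/31 + 64/5) + 3716)*(4880 - 4264) = (2094/155 + 3716)*616 = (578074/155)*616 = 356093584/155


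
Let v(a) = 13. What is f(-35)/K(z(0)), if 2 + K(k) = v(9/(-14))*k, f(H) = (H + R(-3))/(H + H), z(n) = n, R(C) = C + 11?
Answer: -27/140 ≈ -0.19286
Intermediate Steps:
R(C) = 11 + C
f(H) = (8 + H)/(2*H) (f(H) = (H + (11 - 3))/(H + H) = (H + 8)/((2*H)) = (8 + H)*(1/(2*H)) = (8 + H)/(2*H))
K(k) = -2 + 13*k
f(-35)/K(z(0)) = ((½)*(8 - 35)/(-35))/(-2 + 13*0) = ((½)*(-1/35)*(-27))/(-2 + 0) = (27/70)/(-2) = (27/70)*(-½) = -27/140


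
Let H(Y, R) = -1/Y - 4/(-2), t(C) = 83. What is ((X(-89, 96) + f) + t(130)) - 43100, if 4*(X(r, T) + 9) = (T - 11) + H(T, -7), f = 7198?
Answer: -13749601/384 ≈ -35806.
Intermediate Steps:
H(Y, R) = 2 - 1/Y (H(Y, R) = -1/Y - 4*(-1/2) = -1/Y + 2 = 2 - 1/Y)
X(r, T) = -45/4 - 1/(4*T) + T/4 (X(r, T) = -9 + ((T - 11) + (2 - 1/T))/4 = -9 + ((-11 + T) + (2 - 1/T))/4 = -9 + (-9 + T - 1/T)/4 = -9 + (-9/4 - 1/(4*T) + T/4) = -45/4 - 1/(4*T) + T/4)
((X(-89, 96) + f) + t(130)) - 43100 = (((1/4)*(-1 + 96**2 - 45*96)/96 + 7198) + 83) - 43100 = (((1/4)*(1/96)*(-1 + 9216 - 4320) + 7198) + 83) - 43100 = (((1/4)*(1/96)*4895 + 7198) + 83) - 43100 = ((4895/384 + 7198) + 83) - 43100 = (2768927/384 + 83) - 43100 = 2800799/384 - 43100 = -13749601/384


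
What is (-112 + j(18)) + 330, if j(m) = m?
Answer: 236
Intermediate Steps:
(-112 + j(18)) + 330 = (-112 + 18) + 330 = -94 + 330 = 236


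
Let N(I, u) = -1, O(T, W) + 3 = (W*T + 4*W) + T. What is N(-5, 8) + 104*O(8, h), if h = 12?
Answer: 15495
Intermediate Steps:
O(T, W) = -3 + T + 4*W + T*W (O(T, W) = -3 + ((W*T + 4*W) + T) = -3 + ((T*W + 4*W) + T) = -3 + ((4*W + T*W) + T) = -3 + (T + 4*W + T*W) = -3 + T + 4*W + T*W)
N(-5, 8) + 104*O(8, h) = -1 + 104*(-3 + 8 + 4*12 + 8*12) = -1 + 104*(-3 + 8 + 48 + 96) = -1 + 104*149 = -1 + 15496 = 15495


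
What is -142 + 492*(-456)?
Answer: -224494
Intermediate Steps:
-142 + 492*(-456) = -142 - 224352 = -224494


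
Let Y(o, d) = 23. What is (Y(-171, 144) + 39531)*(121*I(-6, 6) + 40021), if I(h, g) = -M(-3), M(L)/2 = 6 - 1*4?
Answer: 1563846498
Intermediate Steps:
M(L) = 4 (M(L) = 2*(6 - 1*4) = 2*(6 - 4) = 2*2 = 4)
I(h, g) = -4 (I(h, g) = -1*4 = -4)
(Y(-171, 144) + 39531)*(121*I(-6, 6) + 40021) = (23 + 39531)*(121*(-4) + 40021) = 39554*(-484 + 40021) = 39554*39537 = 1563846498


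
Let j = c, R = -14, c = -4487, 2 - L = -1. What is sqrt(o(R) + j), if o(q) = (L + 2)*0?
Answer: I*sqrt(4487) ≈ 66.985*I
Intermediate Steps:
L = 3 (L = 2 - 1*(-1) = 2 + 1 = 3)
j = -4487
o(q) = 0 (o(q) = (3 + 2)*0 = 5*0 = 0)
sqrt(o(R) + j) = sqrt(0 - 4487) = sqrt(-4487) = I*sqrt(4487)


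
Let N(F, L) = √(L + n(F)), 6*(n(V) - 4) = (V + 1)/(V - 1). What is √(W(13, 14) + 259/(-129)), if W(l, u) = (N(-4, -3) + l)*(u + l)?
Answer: √(580758000 + 4493070*√110)/1290 ≈ 19.424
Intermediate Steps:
n(V) = 4 + (1 + V)/(6*(-1 + V)) (n(V) = 4 + ((V + 1)/(V - 1))/6 = 4 + ((1 + V)/(-1 + V))/6 = 4 + (1 + V)/(6*(-1 + V)))
N(F, L) = √(L + (-23 + 25*F)/(6*(-1 + F)))
W(l, u) = (l + u)*(l + √110/10) (W(l, u) = (√(-3 + (-23 + 25*(-4))/(6*(-1 - 4))) + l)*(u + l) = (√(-3 + (⅙)*(-23 - 100)/(-5)) + l)*(l + u) = (√(-3 + (⅙)*(-⅕)*(-123)) + l)*(l + u) = (√(-3 + 41/10) + l)*(l + u) = (√(11/10) + l)*(l + u) = (√110/10 + l)*(l + u) = (l + √110/10)*(l + u) = (l + u)*(l + √110/10))
√(W(13, 14) + 259/(-129)) = √((13² + 13*14 + (⅒)*13*√110 + (⅒)*14*√110) + 259/(-129)) = √((169 + 182 + 13*√110/10 + 7*√110/5) + 259*(-1/129)) = √((351 + 27*√110/10) - 259/129) = √(45020/129 + 27*√110/10)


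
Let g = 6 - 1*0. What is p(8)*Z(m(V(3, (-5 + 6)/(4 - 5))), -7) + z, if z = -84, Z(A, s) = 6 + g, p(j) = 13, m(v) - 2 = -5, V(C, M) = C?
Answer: 72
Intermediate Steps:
g = 6 (g = 6 + 0 = 6)
m(v) = -3 (m(v) = 2 - 5 = -3)
Z(A, s) = 12 (Z(A, s) = 6 + 6 = 12)
p(8)*Z(m(V(3, (-5 + 6)/(4 - 5))), -7) + z = 13*12 - 84 = 156 - 84 = 72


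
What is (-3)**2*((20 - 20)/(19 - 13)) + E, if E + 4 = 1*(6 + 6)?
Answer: 8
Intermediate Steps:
E = 8 (E = -4 + 1*(6 + 6) = -4 + 1*12 = -4 + 12 = 8)
(-3)**2*((20 - 20)/(19 - 13)) + E = (-3)**2*((20 - 20)/(19 - 13)) + 8 = 9*(0/6) + 8 = 9*(0*(1/6)) + 8 = 9*0 + 8 = 0 + 8 = 8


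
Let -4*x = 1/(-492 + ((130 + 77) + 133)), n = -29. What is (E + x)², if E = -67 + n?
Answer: 3406706689/369664 ≈ 9215.7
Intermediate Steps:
x = 1/608 (x = -1/(4*(-492 + ((130 + 77) + 133))) = -1/(4*(-492 + (207 + 133))) = -1/(4*(-492 + 340)) = -¼/(-152) = -¼*(-1/152) = 1/608 ≈ 0.0016447)
E = -96 (E = -67 - 29 = -96)
(E + x)² = (-96 + 1/608)² = (-58367/608)² = 3406706689/369664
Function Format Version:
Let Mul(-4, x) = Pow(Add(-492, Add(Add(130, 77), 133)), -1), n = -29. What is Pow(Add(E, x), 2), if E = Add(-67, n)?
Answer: Rational(3406706689, 369664) ≈ 9215.7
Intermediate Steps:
x = Rational(1, 608) (x = Mul(Rational(-1, 4), Pow(Add(-492, Add(Add(130, 77), 133)), -1)) = Mul(Rational(-1, 4), Pow(Add(-492, Add(207, 133)), -1)) = Mul(Rational(-1, 4), Pow(Add(-492, 340), -1)) = Mul(Rational(-1, 4), Pow(-152, -1)) = Mul(Rational(-1, 4), Rational(-1, 152)) = Rational(1, 608) ≈ 0.0016447)
E = -96 (E = Add(-67, -29) = -96)
Pow(Add(E, x), 2) = Pow(Add(-96, Rational(1, 608)), 2) = Pow(Rational(-58367, 608), 2) = Rational(3406706689, 369664)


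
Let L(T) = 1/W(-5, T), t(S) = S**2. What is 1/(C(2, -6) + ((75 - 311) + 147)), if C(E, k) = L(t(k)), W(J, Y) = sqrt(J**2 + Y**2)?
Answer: -117569/10463640 - sqrt(1321)/10463640 ≈ -0.011239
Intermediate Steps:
L(T) = 1/sqrt(25 + T**2) (L(T) = 1/(sqrt((-5)**2 + T**2)) = 1/(sqrt(25 + T**2)) = 1/sqrt(25 + T**2))
C(E, k) = 1/sqrt(25 + k**4) (C(E, k) = 1/sqrt(25 + (k**2)**2) = 1/sqrt(25 + k**4))
1/(C(2, -6) + ((75 - 311) + 147)) = 1/(1/sqrt(25 + (-6)**4) + ((75 - 311) + 147)) = 1/(1/sqrt(25 + 1296) + (-236 + 147)) = 1/(1/sqrt(1321) - 89) = 1/(sqrt(1321)/1321 - 89) = 1/(-89 + sqrt(1321)/1321)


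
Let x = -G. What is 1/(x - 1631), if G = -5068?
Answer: 1/3437 ≈ 0.00029095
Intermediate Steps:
x = 5068 (x = -1*(-5068) = 5068)
1/(x - 1631) = 1/(5068 - 1631) = 1/3437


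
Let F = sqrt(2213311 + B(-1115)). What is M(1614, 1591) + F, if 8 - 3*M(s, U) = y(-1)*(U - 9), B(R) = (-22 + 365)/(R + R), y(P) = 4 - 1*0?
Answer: -6320/3 + 3*sqrt(1222952611890)/2230 ≈ -618.95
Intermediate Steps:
y(P) = 4 (y(P) = 4 + 0 = 4)
B(R) = 343/(2*R) (B(R) = 343/((2*R)) = 343*(1/(2*R)) = 343/(2*R))
M(s, U) = 44/3 - 4*U/3 (M(s, U) = 8/3 - 4*(U - 9)/3 = 8/3 - 4*(-9 + U)/3 = 8/3 - (-36 + 4*U)/3 = 8/3 + (12 - 4*U/3) = 44/3 - 4*U/3)
F = 3*sqrt(1222952611890)/2230 (F = sqrt(2213311 + (343/2)/(-1115)) = sqrt(2213311 + (343/2)*(-1/1115)) = sqrt(2213311 - 343/2230) = sqrt(4935683187/2230) = 3*sqrt(1222952611890)/2230 ≈ 1487.7)
M(1614, 1591) + F = (44/3 - 4/3*1591) + 3*sqrt(1222952611890)/2230 = (44/3 - 6364/3) + 3*sqrt(1222952611890)/2230 = -6320/3 + 3*sqrt(1222952611890)/2230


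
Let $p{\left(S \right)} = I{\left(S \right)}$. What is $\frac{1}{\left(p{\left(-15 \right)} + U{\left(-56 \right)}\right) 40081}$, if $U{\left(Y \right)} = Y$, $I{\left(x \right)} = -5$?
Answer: $- \frac{1}{2444941} \approx -4.0901 \cdot 10^{-7}$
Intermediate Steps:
$p{\left(S \right)} = -5$
$\frac{1}{\left(p{\left(-15 \right)} + U{\left(-56 \right)}\right) 40081} = \frac{1}{\left(-5 - 56\right) 40081} = \frac{1}{-61} \cdot \frac{1}{40081} = \left(- \frac{1}{61}\right) \frac{1}{40081} = - \frac{1}{2444941}$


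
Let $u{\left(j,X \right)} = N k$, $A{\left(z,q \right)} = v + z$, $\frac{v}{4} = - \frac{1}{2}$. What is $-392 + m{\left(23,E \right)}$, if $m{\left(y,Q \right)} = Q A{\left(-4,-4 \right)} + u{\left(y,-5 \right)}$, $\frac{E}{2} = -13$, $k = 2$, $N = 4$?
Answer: $-228$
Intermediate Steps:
$v = -2$ ($v = 4 \left(- \frac{1}{2}\right) = -2$)
$E = -26$ ($E = 2 \left(-13\right) = -26$)
$A{\left(z,q \right)} = -2 + z$
$u{\left(j,X \right)} = 8$ ($u{\left(j,X \right)} = 4 \cdot 2 = 8$)
$m{\left(y,Q \right)} = 8 - 6 Q$ ($m{\left(y,Q \right)} = Q \left(-2 - 4\right) + 8 = Q \left(-6\right) + 8 = - 6 Q + 8 = 8 - 6 Q$)
$-392 + m{\left(23,E \right)} = -392 + \left(8 - -156\right) = -392 + \left(8 + 156\right) = -392 + 164 = -228$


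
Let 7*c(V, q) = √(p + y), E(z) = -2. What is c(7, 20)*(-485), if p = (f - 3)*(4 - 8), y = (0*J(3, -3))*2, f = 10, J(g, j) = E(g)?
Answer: -970*I*√7/7 ≈ -366.63*I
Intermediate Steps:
J(g, j) = -2
y = 0 (y = (0*(-2))*2 = 0*2 = 0)
p = -28 (p = (10 - 3)*(4 - 8) = 7*(-4) = -28)
c(V, q) = 2*I*√7/7 (c(V, q) = √(-28 + 0)/7 = √(-28)/7 = (2*I*√7)/7 = 2*I*√7/7)
c(7, 20)*(-485) = (2*I*√7/7)*(-485) = -970*I*√7/7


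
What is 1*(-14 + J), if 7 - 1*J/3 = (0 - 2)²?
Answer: -5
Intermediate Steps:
J = 9 (J = 21 - 3*(0 - 2)² = 21 - 3*(-2)² = 21 - 3*4 = 21 - 12 = 9)
1*(-14 + J) = 1*(-14 + 9) = 1*(-5) = -5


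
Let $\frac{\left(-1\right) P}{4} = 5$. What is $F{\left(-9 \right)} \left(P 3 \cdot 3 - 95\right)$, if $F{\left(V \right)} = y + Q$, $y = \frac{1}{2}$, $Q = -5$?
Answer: $\frac{2475}{2} \approx 1237.5$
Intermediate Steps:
$P = -20$ ($P = \left(-4\right) 5 = -20$)
$y = \frac{1}{2} \approx 0.5$
$F{\left(V \right)} = - \frac{9}{2}$ ($F{\left(V \right)} = \frac{1}{2} - 5 = - \frac{9}{2}$)
$F{\left(-9 \right)} \left(P 3 \cdot 3 - 95\right) = - \frac{9 \left(\left(-20\right) 3 \cdot 3 - 95\right)}{2} = - \frac{9 \left(\left(-60\right) 3 - 95\right)}{2} = - \frac{9 \left(-180 - 95\right)}{2} = \left(- \frac{9}{2}\right) \left(-275\right) = \frac{2475}{2}$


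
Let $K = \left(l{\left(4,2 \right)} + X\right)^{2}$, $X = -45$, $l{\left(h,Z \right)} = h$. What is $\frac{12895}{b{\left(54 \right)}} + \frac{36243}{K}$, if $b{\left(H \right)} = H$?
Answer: $\frac{23633617}{90774} \approx 260.36$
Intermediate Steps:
$K = 1681$ ($K = \left(4 - 45\right)^{2} = \left(-41\right)^{2} = 1681$)
$\frac{12895}{b{\left(54 \right)}} + \frac{36243}{K} = \frac{12895}{54} + \frac{36243}{1681} = \frac{23633617}{90774}$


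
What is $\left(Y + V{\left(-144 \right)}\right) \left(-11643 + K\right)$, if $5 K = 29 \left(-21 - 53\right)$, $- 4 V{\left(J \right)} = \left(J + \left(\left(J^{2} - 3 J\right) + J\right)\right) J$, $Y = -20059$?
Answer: $- \frac{44161375181}{5} \approx -8.8323 \cdot 10^{9}$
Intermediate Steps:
$V{\left(J \right)} = - \frac{J \left(J^{2} - J\right)}{4}$ ($V{\left(J \right)} = - \frac{\left(J + \left(\left(J^{2} - 3 J\right) + J\right)\right) J}{4} = - \frac{\left(J + \left(J^{2} - 2 J\right)\right) J}{4} = - \frac{\left(J^{2} - J\right) J}{4} = - \frac{J \left(J^{2} - J\right)}{4}$)
$K = - \frac{2146}{5}$ ($K = \frac{29 \left(-21 - 53\right)}{5} = \frac{29 \left(-74\right)}{5} = \frac{1}{5} \left(-2146\right) = - \frac{2146}{5} \approx -429.2$)
$\left(Y + V{\left(-144 \right)}\right) \left(-11643 + K\right) = \left(-20059 + \frac{\left(-144\right)^{2} \left(1 - -144\right)}{4}\right) \left(-11643 - \frac{2146}{5}\right) = \left(-20059 + \frac{1}{4} \cdot 20736 \left(1 + 144\right)\right) \left(- \frac{60361}{5}\right) = \left(-20059 + \frac{1}{4} \cdot 20736 \cdot 145\right) \left(- \frac{60361}{5}\right) = \left(-20059 + 751680\right) \left(- \frac{60361}{5}\right) = 731621 \left(- \frac{60361}{5}\right) = - \frac{44161375181}{5}$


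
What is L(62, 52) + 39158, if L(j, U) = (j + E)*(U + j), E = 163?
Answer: 64808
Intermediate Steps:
L(j, U) = (163 + j)*(U + j) (L(j, U) = (j + 163)*(U + j) = (163 + j)*(U + j))
L(62, 52) + 39158 = (62² + 163*52 + 163*62 + 52*62) + 39158 = (3844 + 8476 + 10106 + 3224) + 39158 = 25650 + 39158 = 64808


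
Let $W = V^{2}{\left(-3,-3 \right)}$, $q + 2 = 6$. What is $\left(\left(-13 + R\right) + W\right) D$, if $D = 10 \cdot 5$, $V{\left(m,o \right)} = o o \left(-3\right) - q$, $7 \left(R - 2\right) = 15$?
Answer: $\frac{333250}{7} \approx 47607.0$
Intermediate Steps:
$q = 4$ ($q = -2 + 6 = 4$)
$R = \frac{29}{7}$ ($R = 2 + \frac{1}{7} \cdot 15 = 2 + \frac{15}{7} = \frac{29}{7} \approx 4.1429$)
$V{\left(m,o \right)} = -4 - 3 o^{2}$ ($V{\left(m,o \right)} = o o \left(-3\right) - 4 = o^{2} \left(-3\right) - 4 = - 3 o^{2} - 4 = -4 - 3 o^{2}$)
$W = 961$ ($W = \left(-4 - 3 \left(-3\right)^{2}\right)^{2} = \left(-4 - 27\right)^{2} = \left(-31\right)^{2} = 961$)
$D = 50$
$\left(\left(-13 + R\right) + W\right) D = \left(\left(-13 + \frac{29}{7}\right) + 961\right) 50 = \left(- \frac{62}{7} + 961\right) 50 = \frac{6665}{7} \cdot 50 = \frac{333250}{7}$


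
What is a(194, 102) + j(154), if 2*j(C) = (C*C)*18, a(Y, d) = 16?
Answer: 213460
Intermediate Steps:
j(C) = 9*C**2 (j(C) = ((C*C)*18)/2 = (C**2*18)/2 = (18*C**2)/2 = 9*C**2)
a(194, 102) + j(154) = 16 + 9*154**2 = 16 + 9*23716 = 16 + 213444 = 213460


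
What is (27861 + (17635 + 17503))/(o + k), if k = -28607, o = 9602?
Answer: -62999/19005 ≈ -3.3149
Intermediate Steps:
(27861 + (17635 + 17503))/(o + k) = (27861 + (17635 + 17503))/(9602 - 28607) = (27861 + 35138)/(-19005) = 62999*(-1/19005) = -62999/19005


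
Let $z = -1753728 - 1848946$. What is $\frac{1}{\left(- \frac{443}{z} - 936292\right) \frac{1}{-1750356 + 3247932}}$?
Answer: $- \frac{5395278118224}{3373154844365} \approx -1.5995$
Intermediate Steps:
$z = -3602674$
$\frac{1}{\left(- \frac{443}{z} - 936292\right) \frac{1}{-1750356 + 3247932}} = \frac{1}{\left(- \frac{443}{-3602674} - 936292\right) \frac{1}{-1750356 + 3247932}} = \frac{1}{\left(\left(-443\right) \left(- \frac{1}{3602674}\right) - 936292\right) \frac{1}{1497576}} = \frac{1}{\left(\frac{443}{3602674} - 936292\right) \frac{1}{1497576}} = \frac{1}{\left(- \frac{3373154844365}{3602674}\right) \frac{1}{1497576}} = \frac{1}{- \frac{3373154844365}{5395278118224}} = - \frac{5395278118224}{3373154844365}$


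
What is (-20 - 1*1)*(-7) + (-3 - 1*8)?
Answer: 136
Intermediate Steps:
(-20 - 1*1)*(-7) + (-3 - 1*8) = (-20 - 1)*(-7) + (-3 - 8) = -21*(-7) - 11 = 147 - 11 = 136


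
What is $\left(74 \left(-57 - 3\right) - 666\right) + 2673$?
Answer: $-2433$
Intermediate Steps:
$\left(74 \left(-57 - 3\right) - 666\right) + 2673 = \left(74 \left(-60\right) - 666\right) + 2673 = \left(-4440 - 666\right) + 2673 = -5106 + 2673 = -2433$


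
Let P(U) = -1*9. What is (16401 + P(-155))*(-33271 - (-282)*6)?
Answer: -517642968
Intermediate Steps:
P(U) = -9
(16401 + P(-155))*(-33271 - (-282)*6) = (16401 - 9)*(-33271 - (-282)*6) = 16392*(-33271 - 1*(-1692)) = 16392*(-33271 + 1692) = 16392*(-31579) = -517642968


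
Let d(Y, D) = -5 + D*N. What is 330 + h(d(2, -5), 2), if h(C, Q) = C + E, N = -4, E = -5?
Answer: 340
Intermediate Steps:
d(Y, D) = -5 - 4*D (d(Y, D) = -5 + D*(-4) = -5 - 4*D)
h(C, Q) = -5 + C (h(C, Q) = C - 5 = -5 + C)
330 + h(d(2, -5), 2) = 330 + (-5 + (-5 - 4*(-5))) = 330 + (-5 + (-5 + 20)) = 330 + (-5 + 15) = 330 + 10 = 340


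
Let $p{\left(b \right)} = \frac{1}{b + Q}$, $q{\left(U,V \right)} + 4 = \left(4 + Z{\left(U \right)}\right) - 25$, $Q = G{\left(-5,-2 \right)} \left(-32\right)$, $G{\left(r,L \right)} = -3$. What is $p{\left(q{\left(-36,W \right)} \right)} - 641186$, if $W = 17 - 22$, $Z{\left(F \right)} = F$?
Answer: $- \frac{22441509}{35} \approx -6.4119 \cdot 10^{5}$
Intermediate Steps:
$W = -5$
$Q = 96$ ($Q = \left(-3\right) \left(-32\right) = 96$)
$q{\left(U,V \right)} = -25 + U$ ($q{\left(U,V \right)} = -4 + \left(\left(4 + U\right) - 25\right) = -4 + \left(-21 + U\right) = -25 + U$)
$p{\left(b \right)} = \frac{1}{96 + b}$ ($p{\left(b \right)} = \frac{1}{b + 96} = \frac{1}{96 + b}$)
$p{\left(q{\left(-36,W \right)} \right)} - 641186 = \frac{1}{96 - 61} - 641186 = \frac{1}{35} - 641186 = - \frac{22441509}{35}$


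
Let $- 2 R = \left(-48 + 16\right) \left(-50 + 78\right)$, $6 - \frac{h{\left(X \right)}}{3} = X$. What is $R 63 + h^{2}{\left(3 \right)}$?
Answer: $28305$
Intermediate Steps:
$h{\left(X \right)} = 18 - 3 X$
$R = 448$ ($R = - \frac{\left(-48 + 16\right) \left(-50 + 78\right)}{2} = - \frac{\left(-32\right) 28}{2} = \left(- \frac{1}{2}\right) \left(-896\right) = 448$)
$R 63 + h^{2}{\left(3 \right)} = 448 \cdot 63 + \left(18 - 9\right)^{2} = 28224 + \left(18 - 9\right)^{2} = 28224 + 9^{2} = 28224 + 81 = 28305$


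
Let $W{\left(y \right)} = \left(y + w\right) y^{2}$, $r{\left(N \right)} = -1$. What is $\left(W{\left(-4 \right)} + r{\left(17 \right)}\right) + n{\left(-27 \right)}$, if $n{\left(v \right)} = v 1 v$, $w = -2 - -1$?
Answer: $648$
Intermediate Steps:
$w = -1$ ($w = -2 + 1 = -1$)
$W{\left(y \right)} = y^{2} \left(-1 + y\right)$ ($W{\left(y \right)} = \left(y - 1\right) y^{2} = \left(-1 + y\right) y^{2} = y^{2} \left(-1 + y\right)$)
$n{\left(v \right)} = v^{2}$ ($n{\left(v \right)} = v v = v^{2}$)
$\left(W{\left(-4 \right)} + r{\left(17 \right)}\right) + n{\left(-27 \right)} = \left(\left(-4\right)^{2} \left(-1 - 4\right) - 1\right) + \left(-27\right)^{2} = \left(16 \left(-5\right) - 1\right) + 729 = \left(-80 - 1\right) + 729 = -81 + 729 = 648$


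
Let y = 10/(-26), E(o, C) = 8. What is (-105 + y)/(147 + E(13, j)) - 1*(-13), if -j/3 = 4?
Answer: 4965/403 ≈ 12.320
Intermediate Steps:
j = -12 (j = -3*4 = -12)
y = -5/13 (y = 10*(-1/26) = -5/13 ≈ -0.38462)
(-105 + y)/(147 + E(13, j)) - 1*(-13) = (-105 - 5/13)/(147 + 8) - 1*(-13) = -1370/13/155 + 13 = -1370/13*1/155 + 13 = -274/403 + 13 = 4965/403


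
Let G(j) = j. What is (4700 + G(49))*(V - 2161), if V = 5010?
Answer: 13529901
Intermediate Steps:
(4700 + G(49))*(V - 2161) = (4700 + 49)*(5010 - 2161) = 4749*2849 = 13529901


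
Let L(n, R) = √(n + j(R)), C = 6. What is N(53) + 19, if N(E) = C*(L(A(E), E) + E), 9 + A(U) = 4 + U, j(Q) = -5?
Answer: 337 + 6*√43 ≈ 376.34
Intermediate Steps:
A(U) = -5 + U (A(U) = -9 + (4 + U) = -5 + U)
L(n, R) = √(-5 + n) (L(n, R) = √(n - 5) = √(-5 + n))
N(E) = 6*E + 6*√(-10 + E) (N(E) = 6*(√(-5 + (-5 + E)) + E) = 6*(√(-10 + E) + E) = 6*(E + √(-10 + E)) = 6*E + 6*√(-10 + E))
N(53) + 19 = (6*53 + 6*√(-10 + 53)) + 19 = (318 + 6*√43) + 19 = 337 + 6*√43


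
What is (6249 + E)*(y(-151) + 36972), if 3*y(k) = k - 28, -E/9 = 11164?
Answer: -3478138433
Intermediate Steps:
E = -100476 (E = -9*11164 = -100476)
y(k) = -28/3 + k/3 (y(k) = (k - 28)/3 = (-28 + k)/3 = -28/3 + k/3)
(6249 + E)*(y(-151) + 36972) = (6249 - 100476)*((-28/3 + (1/3)*(-151)) + 36972) = -94227*((-28/3 - 151/3) + 36972) = -94227*(-179/3 + 36972) = -94227*110737/3 = -3478138433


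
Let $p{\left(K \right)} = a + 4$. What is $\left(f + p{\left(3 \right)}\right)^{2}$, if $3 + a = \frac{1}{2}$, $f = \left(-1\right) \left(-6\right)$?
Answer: $\frac{225}{4} \approx 56.25$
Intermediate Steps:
$f = 6$
$a = - \frac{5}{2}$ ($a = -3 + \frac{1}{2} = - \frac{5}{2} \approx -2.5$)
$p{\left(K \right)} = \frac{3}{2}$ ($p{\left(K \right)} = - \frac{5}{2} + 4 = \frac{3}{2}$)
$\left(f + p{\left(3 \right)}\right)^{2} = \left(6 + \frac{3}{2}\right)^{2} = \left(\frac{15}{2}\right)^{2} = \frac{225}{4}$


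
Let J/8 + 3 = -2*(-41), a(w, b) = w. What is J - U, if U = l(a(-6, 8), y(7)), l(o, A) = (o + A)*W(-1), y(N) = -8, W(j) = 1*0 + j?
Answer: 618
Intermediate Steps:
W(j) = j (W(j) = 0 + j = j)
l(o, A) = -A - o (l(o, A) = (o + A)*(-1) = (A + o)*(-1) = -A - o)
J = 632 (J = -24 + 8*(-2*(-41)) = -24 + 8*82 = -24 + 656 = 632)
U = 14 (U = -1*(-8) - 1*(-6) = 8 + 6 = 14)
J - U = 632 - 1*14 = 632 - 14 = 618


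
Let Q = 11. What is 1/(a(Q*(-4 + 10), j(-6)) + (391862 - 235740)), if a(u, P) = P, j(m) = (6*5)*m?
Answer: 1/155942 ≈ 6.4126e-6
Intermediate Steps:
j(m) = 30*m
1/(a(Q*(-4 + 10), j(-6)) + (391862 - 235740)) = 1/(30*(-6) + (391862 - 235740)) = 1/(-180 + 156122) = 1/155942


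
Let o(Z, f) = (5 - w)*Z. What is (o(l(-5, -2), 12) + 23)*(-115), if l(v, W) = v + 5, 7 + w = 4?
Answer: -2645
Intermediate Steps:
w = -3 (w = -7 + 4 = -3)
l(v, W) = 5 + v
o(Z, f) = 8*Z (o(Z, f) = (5 - 1*(-3))*Z = (5 + 3)*Z = 8*Z)
(o(l(-5, -2), 12) + 23)*(-115) = (8*(5 - 5) + 23)*(-115) = (8*0 + 23)*(-115) = (0 + 23)*(-115) = 23*(-115) = -2645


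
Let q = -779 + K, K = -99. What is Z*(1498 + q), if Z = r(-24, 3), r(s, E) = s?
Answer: -14880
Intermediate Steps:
Z = -24
q = -878 (q = -779 - 99 = -878)
Z*(1498 + q) = -24*(1498 - 878) = -24*620 = -14880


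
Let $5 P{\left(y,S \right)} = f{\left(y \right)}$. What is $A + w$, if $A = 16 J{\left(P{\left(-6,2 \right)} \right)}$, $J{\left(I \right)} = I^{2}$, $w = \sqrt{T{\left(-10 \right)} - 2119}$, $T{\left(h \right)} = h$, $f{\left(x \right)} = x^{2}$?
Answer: $\frac{20736}{25} + i \sqrt{2129} \approx 829.44 + 46.141 i$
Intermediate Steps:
$P{\left(y,S \right)} = \frac{y^{2}}{5}$
$w = i \sqrt{2129}$ ($w = \sqrt{-10 - 2119} = \sqrt{-2129} = i \sqrt{2129} \approx 46.141 i$)
$A = \frac{20736}{25}$ ($A = 16 \left(\frac{\left(-6\right)^{2}}{5}\right)^{2} = 16 \left(\frac{1}{5} \cdot 36\right)^{2} = 16 \left(\frac{36}{5}\right)^{2} = 16 \cdot \frac{1296}{25} = \frac{20736}{25} \approx 829.44$)
$A + w = \frac{20736}{25} + i \sqrt{2129}$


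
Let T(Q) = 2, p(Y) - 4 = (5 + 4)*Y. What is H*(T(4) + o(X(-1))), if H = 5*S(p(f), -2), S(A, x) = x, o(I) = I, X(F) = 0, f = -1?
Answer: -20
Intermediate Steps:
p(Y) = 4 + 9*Y (p(Y) = 4 + (5 + 4)*Y = 4 + 9*Y)
H = -10 (H = 5*(-2) = -10)
H*(T(4) + o(X(-1))) = -10*(2 + 0) = -10*2 = -20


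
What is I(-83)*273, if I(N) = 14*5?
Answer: 19110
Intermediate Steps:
I(N) = 70
I(-83)*273 = 70*273 = 19110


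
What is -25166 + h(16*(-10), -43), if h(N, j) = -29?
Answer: -25195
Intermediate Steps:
-25166 + h(16*(-10), -43) = -25166 - 29 = -25195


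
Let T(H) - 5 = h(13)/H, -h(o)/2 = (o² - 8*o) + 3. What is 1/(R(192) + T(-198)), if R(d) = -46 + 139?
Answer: 99/9770 ≈ 0.010133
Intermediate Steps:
h(o) = -6 - 2*o² + 16*o (h(o) = -2*((o² - 8*o) + 3) = -2*(3 + o² - 8*o) = -6 - 2*o² + 16*o)
R(d) = 93
T(H) = 5 - 136/H (T(H) = 5 + (-6 - 2*13² + 16*13)/H = 5 + (-6 - 2*169 + 208)/H = 5 + (-6 - 338 + 208)/H = 5 - 136/H)
1/(R(192) + T(-198)) = 1/(93 + (5 - 136/(-198))) = 1/(93 + (5 - 136*(-1/198))) = 1/(93 + (5 + 68/99)) = 1/(93 + 563/99) = 1/(9770/99) = 99/9770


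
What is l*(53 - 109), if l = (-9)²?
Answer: -4536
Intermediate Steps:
l = 81
l*(53 - 109) = 81*(53 - 109) = 81*(-56) = -4536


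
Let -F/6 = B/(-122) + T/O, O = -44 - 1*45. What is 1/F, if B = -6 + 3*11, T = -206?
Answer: -5429/68187 ≈ -0.079619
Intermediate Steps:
O = -89 (O = -44 - 45 = -89)
B = 27 (B = -6 + 33 = 27)
F = -68187/5429 (F = -6*(27/(-122) - 206/(-89)) = -6*(27*(-1/122) - 206*(-1/89)) = -6*(-27/122 + 206/89) = -6*22729/10858 = -68187/5429 ≈ -12.560)
1/F = 1/(-68187/5429) = -5429/68187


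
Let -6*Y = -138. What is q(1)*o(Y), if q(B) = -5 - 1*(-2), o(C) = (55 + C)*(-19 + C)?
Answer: -936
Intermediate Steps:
Y = 23 (Y = -⅙*(-138) = 23)
o(C) = (-19 + C)*(55 + C)
q(B) = -3 (q(B) = -5 + 2 = -3)
q(1)*o(Y) = -3*(-1045 + 23² + 36*23) = -3*(-1045 + 529 + 828) = -3*312 = -936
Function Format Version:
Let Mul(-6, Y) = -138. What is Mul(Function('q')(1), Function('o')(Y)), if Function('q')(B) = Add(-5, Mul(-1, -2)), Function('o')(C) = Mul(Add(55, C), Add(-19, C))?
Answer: -936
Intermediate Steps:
Y = 23 (Y = Mul(Rational(-1, 6), -138) = 23)
Function('o')(C) = Mul(Add(-19, C), Add(55, C))
Function('q')(B) = -3 (Function('q')(B) = Add(-5, 2) = -3)
Mul(Function('q')(1), Function('o')(Y)) = Mul(-3, Add(-1045, Pow(23, 2), Mul(36, 23))) = Mul(-3, Add(-1045, 529, 828)) = Mul(-3, 312) = -936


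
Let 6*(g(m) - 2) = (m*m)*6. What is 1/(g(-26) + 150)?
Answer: 1/828 ≈ 0.0012077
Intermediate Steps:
g(m) = 2 + m² (g(m) = 2 + ((m*m)*6)/6 = 2 + (m²*6)/6 = 2 + (6*m²)/6 = 2 + m²)
1/(g(-26) + 150) = 1/((2 + (-26)²) + 150) = 1/((2 + 676) + 150) = 1/(678 + 150) = 1/828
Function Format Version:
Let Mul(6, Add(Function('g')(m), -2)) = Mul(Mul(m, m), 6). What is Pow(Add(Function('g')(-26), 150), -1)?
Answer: Rational(1, 828) ≈ 0.0012077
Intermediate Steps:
Function('g')(m) = Add(2, Pow(m, 2)) (Function('g')(m) = Add(2, Mul(Rational(1, 6), Mul(Mul(m, m), 6))) = Add(2, Mul(Rational(1, 6), Mul(Pow(m, 2), 6))) = Add(2, Mul(Rational(1, 6), Mul(6, Pow(m, 2)))) = Add(2, Pow(m, 2)))
Pow(Add(Function('g')(-26), 150), -1) = Pow(Add(Add(2, Pow(-26, 2)), 150), -1) = Pow(Add(Add(2, 676), 150), -1) = Pow(Add(678, 150), -1) = Pow(828, -1) = Rational(1, 828)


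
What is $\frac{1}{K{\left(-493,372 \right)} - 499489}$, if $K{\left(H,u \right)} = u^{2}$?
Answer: $- \frac{1}{361105} \approx -2.7693 \cdot 10^{-6}$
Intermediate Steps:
$\frac{1}{K{\left(-493,372 \right)} - 499489} = \frac{1}{372^{2} - 499489} = \frac{1}{138384 - 499489} = \frac{1}{-361105} = - \frac{1}{361105}$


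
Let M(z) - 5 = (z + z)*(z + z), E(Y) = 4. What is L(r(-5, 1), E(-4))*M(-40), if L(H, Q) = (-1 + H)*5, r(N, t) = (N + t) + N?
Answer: -320250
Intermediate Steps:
r(N, t) = t + 2*N
M(z) = 5 + 4*z² (M(z) = 5 + (z + z)*(z + z) = 5 + (2*z)*(2*z) = 5 + 4*z²)
L(H, Q) = -5 + 5*H
L(r(-5, 1), E(-4))*M(-40) = (-5 + 5*(1 + 2*(-5)))*(5 + 4*(-40)²) = (-5 + 5*(1 - 10))*(5 + 4*1600) = (-5 + 5*(-9))*(5 + 6400) = (-5 - 45)*6405 = -50*6405 = -320250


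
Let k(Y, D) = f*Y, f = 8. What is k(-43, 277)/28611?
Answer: -344/28611 ≈ -0.012023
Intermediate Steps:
k(Y, D) = 8*Y
k(-43, 277)/28611 = (8*(-43))/28611 = -344*1/28611 = -344/28611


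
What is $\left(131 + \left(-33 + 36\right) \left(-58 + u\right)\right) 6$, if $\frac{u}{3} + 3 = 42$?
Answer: $1848$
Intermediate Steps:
$u = 117$ ($u = -9 + 3 \cdot 42 = -9 + 126 = 117$)
$\left(131 + \left(-33 + 36\right) \left(-58 + u\right)\right) 6 = \left(131 + \left(-33 + 36\right) \left(-58 + 117\right)\right) 6 = \left(131 + 3 \cdot 59\right) 6 = \left(131 + 177\right) 6 = 308 \cdot 6 = 1848$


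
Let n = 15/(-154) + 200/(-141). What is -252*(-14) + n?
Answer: 76574077/21714 ≈ 3526.5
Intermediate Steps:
n = -32915/21714 (n = 15*(-1/154) + 200*(-1/141) = -15/154 - 200/141 = -32915/21714 ≈ -1.5158)
-252*(-14) + n = -252*(-14) - 32915/21714 = 3528 - 32915/21714 = 76574077/21714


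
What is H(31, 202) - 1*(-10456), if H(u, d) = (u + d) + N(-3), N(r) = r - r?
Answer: 10689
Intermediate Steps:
N(r) = 0
H(u, d) = d + u (H(u, d) = (u + d) + 0 = (d + u) + 0 = d + u)
H(31, 202) - 1*(-10456) = (202 + 31) - 1*(-10456) = 233 + 10456 = 10689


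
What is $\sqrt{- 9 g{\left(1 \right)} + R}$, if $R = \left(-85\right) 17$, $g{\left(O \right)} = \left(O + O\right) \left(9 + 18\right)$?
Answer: $i \sqrt{1931} \approx 43.943 i$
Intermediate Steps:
$g{\left(O \right)} = 54 O$ ($g{\left(O \right)} = 2 O 27 = 54 O$)
$R = -1445$
$\sqrt{- 9 g{\left(1 \right)} + R} = \sqrt{- 9 \cdot 54 \cdot 1 - 1445} = \sqrt{\left(-9\right) 54 - 1445} = \sqrt{-486 - 1445} = \sqrt{-1931} = i \sqrt{1931}$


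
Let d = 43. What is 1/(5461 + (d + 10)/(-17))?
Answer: 17/92784 ≈ 0.00018322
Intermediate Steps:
1/(5461 + (d + 10)/(-17)) = 1/(5461 + (43 + 10)/(-17)) = 1/(5461 - 1/17*53) = 1/(5461 - 53/17) = 1/(92784/17) = 17/92784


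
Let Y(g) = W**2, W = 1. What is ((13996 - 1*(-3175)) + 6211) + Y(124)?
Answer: 23383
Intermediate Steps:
Y(g) = 1 (Y(g) = 1**2 = 1)
((13996 - 1*(-3175)) + 6211) + Y(124) = ((13996 - 1*(-3175)) + 6211) + 1 = ((13996 + 3175) + 6211) + 1 = (17171 + 6211) + 1 = 23382 + 1 = 23383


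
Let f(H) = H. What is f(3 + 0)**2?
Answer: 9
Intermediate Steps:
f(3 + 0)**2 = (3 + 0)**2 = 3**2 = 9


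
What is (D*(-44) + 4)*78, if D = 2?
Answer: -6552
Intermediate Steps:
(D*(-44) + 4)*78 = (2*(-44) + 4)*78 = (-88 + 4)*78 = -84*78 = -6552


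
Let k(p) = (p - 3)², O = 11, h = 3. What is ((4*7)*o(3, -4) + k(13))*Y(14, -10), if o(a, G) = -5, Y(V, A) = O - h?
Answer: -320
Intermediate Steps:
Y(V, A) = 8 (Y(V, A) = 11 - 1*3 = 11 - 3 = 8)
k(p) = (-3 + p)²
((4*7)*o(3, -4) + k(13))*Y(14, -10) = ((4*7)*(-5) + (-3 + 13)²)*8 = (28*(-5) + 10²)*8 = (-140 + 100)*8 = -40*8 = -320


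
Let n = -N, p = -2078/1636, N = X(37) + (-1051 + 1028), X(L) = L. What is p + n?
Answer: -12491/818 ≈ -15.270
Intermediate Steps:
N = 14 (N = 37 + (-1051 + 1028) = 37 - 23 = 14)
p = -1039/818 (p = -2078*1/1636 = -1039/818 ≈ -1.2702)
n = -14 (n = -1*14 = -14)
p + n = -1039/818 - 14 = -12491/818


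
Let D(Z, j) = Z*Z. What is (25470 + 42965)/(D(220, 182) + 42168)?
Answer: 68435/90568 ≈ 0.75562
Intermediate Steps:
D(Z, j) = Z²
(25470 + 42965)/(D(220, 182) + 42168) = (25470 + 42965)/(220² + 42168) = 68435/(48400 + 42168) = 68435/90568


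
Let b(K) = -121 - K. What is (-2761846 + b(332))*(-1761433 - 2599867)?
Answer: 12047214628700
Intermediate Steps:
(-2761846 + b(332))*(-1761433 - 2599867) = (-2761846 + (-121 - 1*332))*(-1761433 - 2599867) = (-2761846 + (-121 - 332))*(-4361300) = (-2761846 - 453)*(-4361300) = -2762299*(-4361300) = 12047214628700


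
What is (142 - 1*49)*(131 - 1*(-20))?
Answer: 14043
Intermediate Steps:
(142 - 1*49)*(131 - 1*(-20)) = (142 - 49)*(131 + 20) = 93*151 = 14043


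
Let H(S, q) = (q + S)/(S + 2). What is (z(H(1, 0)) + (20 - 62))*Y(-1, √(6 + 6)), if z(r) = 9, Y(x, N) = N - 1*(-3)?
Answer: -99 - 66*√3 ≈ -213.32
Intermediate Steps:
H(S, q) = (S + q)/(2 + S)
Y(x, N) = 3 + N (Y(x, N) = N + 3 = 3 + N)
(z(H(1, 0)) + (20 - 62))*Y(-1, √(6 + 6)) = (9 + (20 - 62))*(3 + √(6 + 6)) = (9 - 42)*(3 + √12) = -33*(3 + 2*√3) = -99 - 66*√3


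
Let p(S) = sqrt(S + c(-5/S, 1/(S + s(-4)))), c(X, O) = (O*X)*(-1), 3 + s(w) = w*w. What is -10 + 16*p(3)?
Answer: -10 + 4*sqrt(447)/3 ≈ 18.190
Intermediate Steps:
s(w) = -3 + w**2 (s(w) = -3 + w*w = -3 + w**2)
c(X, O) = -O*X
p(S) = sqrt(S + 5/(S*(13 + S))) (p(S) = sqrt(S - (-5/S)/(S + (-3 + (-4)**2))) = sqrt(S - (-5/S)/(S + (-3 + 16))) = sqrt(S - (-5/S)/(S + 13)) = sqrt(S - (-5/S)/(13 + S)) = sqrt(S + 5/(S*(13 + S))))
-10 + 16*p(3) = -10 + 16*sqrt((5 + 3**2*(13 + 3))/(3*(13 + 3))) = -10 + 16*sqrt((1/3)*(5 + 9*16)/16) = -10 + 16*sqrt((1/3)*(1/16)*(5 + 144)) = -10 + 16*sqrt((1/3)*(1/16)*149) = -10 + 16*sqrt(149/48) = -10 + 16*(sqrt(447)/12) = -10 + 4*sqrt(447)/3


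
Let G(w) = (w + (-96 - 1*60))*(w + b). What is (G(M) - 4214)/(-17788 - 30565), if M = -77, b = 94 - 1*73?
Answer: -8834/48353 ≈ -0.18270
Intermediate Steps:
b = 21 (b = 94 - 73 = 21)
G(w) = (-156 + w)*(21 + w) (G(w) = (w + (-96 - 1*60))*(w + 21) = (w + (-96 - 60))*(21 + w) = (w - 156)*(21 + w) = (-156 + w)*(21 + w))
(G(M) - 4214)/(-17788 - 30565) = ((-3276 + (-77)² - 135*(-77)) - 4214)/(-17788 - 30565) = ((-3276 + 5929 + 10395) - 4214)/(-48353) = (13048 - 4214)*(-1/48353) = 8834*(-1/48353) = -8834/48353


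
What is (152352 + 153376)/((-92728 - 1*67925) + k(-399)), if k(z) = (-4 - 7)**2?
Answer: -76432/40133 ≈ -1.9045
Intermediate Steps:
k(z) = 121 (k(z) = (-11)**2 = 121)
(152352 + 153376)/((-92728 - 1*67925) + k(-399)) = (152352 + 153376)/((-92728 - 1*67925) + 121) = 305728/((-92728 - 67925) + 121) = 305728/(-160653 + 121) = 305728/(-160532) = 305728*(-1/160532) = -76432/40133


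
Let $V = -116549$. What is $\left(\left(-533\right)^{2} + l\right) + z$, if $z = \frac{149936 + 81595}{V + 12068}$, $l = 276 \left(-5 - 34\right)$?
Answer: $\frac{9519012598}{34827} \approx 2.7332 \cdot 10^{5}$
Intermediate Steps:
$l = -10764$ ($l = 276 \left(-39\right) = -10764$)
$z = - \frac{77177}{34827}$ ($z = \frac{149936 + 81595}{-116549 + 12068} = \frac{231531}{-104481} = 231531 \left(- \frac{1}{104481}\right) = - \frac{77177}{34827} \approx -2.216$)
$\left(\left(-533\right)^{2} + l\right) + z = \left(\left(-533\right)^{2} - 10764\right) - \frac{77177}{34827} = \left(284089 - 10764\right) - \frac{77177}{34827} = 273325 - \frac{77177}{34827} = \frac{9519012598}{34827}$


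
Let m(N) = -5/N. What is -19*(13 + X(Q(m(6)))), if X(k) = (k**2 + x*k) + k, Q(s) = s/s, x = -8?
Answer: -133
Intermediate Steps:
Q(s) = 1
X(k) = k**2 - 7*k (X(k) = (k**2 - 8*k) + k = k**2 - 7*k)
-19*(13 + X(Q(m(6)))) = -19*(13 + 1*(-7 + 1)) = -19*(13 + 1*(-6)) = -19*(13 - 6) = -19*7 = -133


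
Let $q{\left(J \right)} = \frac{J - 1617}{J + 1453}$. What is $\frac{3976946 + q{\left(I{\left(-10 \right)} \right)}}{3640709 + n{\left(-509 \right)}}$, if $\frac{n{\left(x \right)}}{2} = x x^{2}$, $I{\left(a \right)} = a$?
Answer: $- \frac{5738731451}{375329709807} \approx -0.01529$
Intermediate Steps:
$n{\left(x \right)} = 2 x^{3}$ ($n{\left(x \right)} = 2 x x^{2} = 2 x^{3}$)
$q{\left(J \right)} = \frac{-1617 + J}{1453 + J}$
$\frac{3976946 + q{\left(I{\left(-10 \right)} \right)}}{3640709 + n{\left(-509 \right)}} = \frac{3976946 + \frac{-1617 - 10}{1453 - 10}}{3640709 + 2 \left(-509\right)^{3}} = \frac{3976946 + \frac{1}{1443} \left(-1627\right)}{3640709 + 2 \left(-131872229\right)} = \frac{3976946 + \frac{1}{1443} \left(-1627\right)}{3640709 - 263744458} = \frac{3976946 - \frac{1627}{1443}}{-260103749} = \frac{5738731451}{1443} \left(- \frac{1}{260103749}\right) = - \frac{5738731451}{375329709807}$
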